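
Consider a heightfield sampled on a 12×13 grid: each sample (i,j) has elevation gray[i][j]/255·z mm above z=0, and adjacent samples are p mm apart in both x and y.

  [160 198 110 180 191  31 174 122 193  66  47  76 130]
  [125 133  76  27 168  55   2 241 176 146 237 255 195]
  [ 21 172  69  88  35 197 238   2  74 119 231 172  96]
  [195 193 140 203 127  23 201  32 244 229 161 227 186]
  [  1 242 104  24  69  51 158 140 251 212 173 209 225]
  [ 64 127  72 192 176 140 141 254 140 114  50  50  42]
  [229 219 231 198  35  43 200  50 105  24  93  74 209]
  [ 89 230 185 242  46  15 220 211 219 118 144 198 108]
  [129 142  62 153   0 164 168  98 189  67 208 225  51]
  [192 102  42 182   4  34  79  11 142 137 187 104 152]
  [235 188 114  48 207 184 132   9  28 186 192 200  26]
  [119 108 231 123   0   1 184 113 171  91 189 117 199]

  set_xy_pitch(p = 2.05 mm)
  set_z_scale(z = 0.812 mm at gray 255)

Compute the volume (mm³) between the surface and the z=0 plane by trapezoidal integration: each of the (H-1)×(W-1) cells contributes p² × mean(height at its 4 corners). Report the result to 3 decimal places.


height_mm = gray/255 × 0.812; cell vol = 2.05² × mean(4 corners)
unit = 2.05² × 0.812 / (4×255) = 0.00334552 mm³ per gray-sum
row 0: Σ corner-gray over 12 cells = 6418  → 21.4715
row 1: Σ corner-gray over 12 cells = 6263  → 20.9530
row 2: Σ corner-gray over 12 cells = 6852  → 22.9235
row 3: Σ corner-gray over 12 cells = 7433  → 24.8672
row 4: Σ corner-gray over 12 cells = 6510  → 21.7793
row 5: Σ corner-gray over 12 cells = 6000  → 20.0731
row 6: Σ corner-gray over 12 cells = 6835  → 22.8666
row 7: Σ corner-gray over 12 cells = 6985  → 23.3685
row 8: Σ corner-gray over 12 cells = 5524  → 18.4807
row 9: Σ corner-gray over 12 cells = 5629  → 18.8319
row 10: Σ corner-gray over 12 cells = 6211  → 20.7790
Σ rows: total corner-gray = 70660  → 236.3944 mm³

236.394


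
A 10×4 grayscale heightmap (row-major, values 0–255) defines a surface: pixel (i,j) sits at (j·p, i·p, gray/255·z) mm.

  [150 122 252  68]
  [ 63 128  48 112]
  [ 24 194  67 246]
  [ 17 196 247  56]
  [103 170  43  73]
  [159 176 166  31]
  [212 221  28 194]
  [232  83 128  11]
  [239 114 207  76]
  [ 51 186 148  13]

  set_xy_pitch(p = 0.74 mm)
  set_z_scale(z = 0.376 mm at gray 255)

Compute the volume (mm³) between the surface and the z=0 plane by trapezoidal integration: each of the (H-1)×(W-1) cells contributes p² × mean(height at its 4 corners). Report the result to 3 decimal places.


2.878

height_mm = gray/255 × 0.376; cell vol = 0.74² × mean(4 corners)
unit = 0.74² × 0.376 / (4×255) = 0.00020186 mm³ per gray-sum
row 0: Σ corner-gray over 3 cells = 1493  → 0.3014
row 1: Σ corner-gray over 3 cells = 1319  → 0.2663
row 2: Σ corner-gray over 3 cells = 1751  → 0.3535
row 3: Σ corner-gray over 3 cells = 1561  → 0.3151
row 4: Σ corner-gray over 3 cells = 1476  → 0.2979
row 5: Σ corner-gray over 3 cells = 1778  → 0.3589
row 6: Σ corner-gray over 3 cells = 1569  → 0.3167
row 7: Σ corner-gray over 3 cells = 1622  → 0.3274
row 8: Σ corner-gray over 3 cells = 1689  → 0.3409
Σ rows: total corner-gray = 14258  → 2.8781 mm³


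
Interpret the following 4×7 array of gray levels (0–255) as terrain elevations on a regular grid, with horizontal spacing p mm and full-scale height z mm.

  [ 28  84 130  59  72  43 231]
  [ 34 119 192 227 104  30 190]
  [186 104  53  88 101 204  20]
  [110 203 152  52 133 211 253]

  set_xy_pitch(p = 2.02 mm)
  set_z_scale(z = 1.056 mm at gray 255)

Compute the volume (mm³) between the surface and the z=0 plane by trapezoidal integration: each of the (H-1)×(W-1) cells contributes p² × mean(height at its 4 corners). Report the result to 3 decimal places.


height_mm = gray/255 × 1.056; cell vol = 2.02² × mean(4 corners)
unit = 2.02² × 1.056 / (4×255) = 0.00422441 mm³ per gray-sum
row 0: Σ corner-gray over 6 cells = 2603  → 10.9961
row 1: Σ corner-gray over 6 cells = 2874  → 12.1410
row 2: Σ corner-gray over 6 cells = 3171  → 13.3956
Σ rows: total corner-gray = 8648  → 36.5327 mm³

36.533


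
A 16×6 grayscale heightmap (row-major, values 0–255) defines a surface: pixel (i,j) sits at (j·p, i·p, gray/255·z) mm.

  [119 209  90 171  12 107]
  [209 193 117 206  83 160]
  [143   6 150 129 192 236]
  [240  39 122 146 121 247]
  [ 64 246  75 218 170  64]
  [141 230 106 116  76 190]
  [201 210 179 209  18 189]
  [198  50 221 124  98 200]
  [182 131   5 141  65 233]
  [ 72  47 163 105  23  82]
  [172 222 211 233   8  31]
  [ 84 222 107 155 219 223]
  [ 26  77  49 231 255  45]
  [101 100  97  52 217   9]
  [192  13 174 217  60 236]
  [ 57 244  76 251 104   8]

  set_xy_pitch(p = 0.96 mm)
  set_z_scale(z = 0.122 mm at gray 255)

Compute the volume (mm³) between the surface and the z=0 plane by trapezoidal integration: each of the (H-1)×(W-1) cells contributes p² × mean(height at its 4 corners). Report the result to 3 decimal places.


height_mm = gray/255 × 0.122; cell vol = 0.96² × mean(4 corners)
unit = 0.96² × 0.122 / (4×255) = 0.000110231 mm³ per gray-sum
row 0: Σ corner-gray over 5 cells = 2757  → 0.3039
row 1: Σ corner-gray over 5 cells = 2900  → 0.3197
row 2: Σ corner-gray over 5 cells = 2676  → 0.2950
row 3: Σ corner-gray over 5 cells = 2889  → 0.3185
row 4: Σ corner-gray over 5 cells = 2933  → 0.3233
row 5: Σ corner-gray over 5 cells = 3009  → 0.3317
row 6: Σ corner-gray over 5 cells = 3006  → 0.3314
row 7: Σ corner-gray over 5 cells = 2483  → 0.2737
row 8: Σ corner-gray over 5 cells = 1929  → 0.2126
row 9: Σ corner-gray over 5 cells = 2381  → 0.2625
row 10: Σ corner-gray over 5 cells = 3264  → 0.3598
row 11: Σ corner-gray over 5 cells = 3008  → 0.3316
row 12: Σ corner-gray over 5 cells = 2337  → 0.2576
row 13: Σ corner-gray over 5 cells = 2398  → 0.2643
row 14: Σ corner-gray over 5 cells = 2771  → 0.3054
Σ rows: total corner-gray = 40741  → 4.4909 mm³

4.491


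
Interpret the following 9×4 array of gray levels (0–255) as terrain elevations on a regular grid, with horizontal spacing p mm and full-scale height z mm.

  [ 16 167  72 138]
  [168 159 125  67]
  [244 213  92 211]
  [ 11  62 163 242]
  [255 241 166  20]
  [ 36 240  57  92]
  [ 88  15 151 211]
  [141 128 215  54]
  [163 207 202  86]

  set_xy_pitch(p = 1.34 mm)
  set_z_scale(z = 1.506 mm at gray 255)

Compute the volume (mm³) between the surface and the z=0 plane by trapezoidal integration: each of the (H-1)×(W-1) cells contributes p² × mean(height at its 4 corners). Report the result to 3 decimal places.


35.756

height_mm = gray/255 × 1.506; cell vol = 1.34² × mean(4 corners)
unit = 1.34² × 1.506 / (4×255) = 0.00265115 mm³ per gray-sum
row 0: Σ corner-gray over 3 cells = 1435  → 3.8044
row 1: Σ corner-gray over 3 cells = 1868  → 4.9523
row 2: Σ corner-gray over 3 cells = 1768  → 4.6872
row 3: Σ corner-gray over 3 cells = 1792  → 4.7509
row 4: Σ corner-gray over 3 cells = 1811  → 4.8012
row 5: Σ corner-gray over 3 cells = 1353  → 3.5870
row 6: Σ corner-gray over 3 cells = 1512  → 4.0085
row 7: Σ corner-gray over 3 cells = 1948  → 5.1644
Σ rows: total corner-gray = 13487  → 35.7561 mm³


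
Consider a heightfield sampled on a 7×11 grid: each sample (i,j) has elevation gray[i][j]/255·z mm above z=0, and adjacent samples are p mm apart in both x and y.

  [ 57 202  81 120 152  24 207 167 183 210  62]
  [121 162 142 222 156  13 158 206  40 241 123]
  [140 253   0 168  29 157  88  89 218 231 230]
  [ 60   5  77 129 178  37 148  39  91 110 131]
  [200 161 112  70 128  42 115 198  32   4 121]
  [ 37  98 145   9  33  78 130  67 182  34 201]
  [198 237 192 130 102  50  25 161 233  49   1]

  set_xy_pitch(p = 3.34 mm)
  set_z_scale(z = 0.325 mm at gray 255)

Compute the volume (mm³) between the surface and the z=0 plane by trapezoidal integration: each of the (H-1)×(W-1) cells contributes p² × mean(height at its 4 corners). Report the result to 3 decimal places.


100.222

height_mm = gray/255 × 0.325; cell vol = 3.34² × mean(4 corners)
unit = 3.34² × 0.325 / (4×255) = 0.00355448 mm³ per gray-sum
row 0: Σ corner-gray over 10 cells = 5735  → 20.3849
row 1: Σ corner-gray over 10 cells = 5760  → 20.4738
row 2: Σ corner-gray over 10 cells = 4655  → 16.5461
row 3: Σ corner-gray over 10 cells = 3864  → 13.7345
row 4: Σ corner-gray over 10 cells = 3835  → 13.6314
row 5: Σ corner-gray over 10 cells = 4347  → 15.4513
Σ rows: total corner-gray = 28196  → 100.2221 mm³


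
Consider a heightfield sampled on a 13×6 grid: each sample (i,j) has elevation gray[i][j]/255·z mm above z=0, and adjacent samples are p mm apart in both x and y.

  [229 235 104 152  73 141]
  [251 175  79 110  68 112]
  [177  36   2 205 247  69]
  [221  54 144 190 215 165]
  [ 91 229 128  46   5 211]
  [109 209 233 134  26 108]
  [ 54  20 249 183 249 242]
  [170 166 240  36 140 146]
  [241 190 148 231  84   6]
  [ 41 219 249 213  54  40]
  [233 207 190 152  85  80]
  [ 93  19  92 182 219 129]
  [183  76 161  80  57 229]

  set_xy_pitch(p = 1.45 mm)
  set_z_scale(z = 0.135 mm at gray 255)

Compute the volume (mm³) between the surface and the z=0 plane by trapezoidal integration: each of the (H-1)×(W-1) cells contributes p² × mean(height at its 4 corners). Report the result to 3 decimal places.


height_mm = gray/255 × 0.135; cell vol = 1.45² × mean(4 corners)
unit = 1.45² × 0.135 / (4×255) = 0.000278272 mm³ per gray-sum
row 0: Σ corner-gray over 5 cells = 2725  → 0.7583
row 1: Σ corner-gray over 5 cells = 2453  → 0.6826
row 2: Σ corner-gray over 5 cells = 2818  → 0.7842
row 3: Σ corner-gray over 5 cells = 2710  → 0.7541
row 4: Σ corner-gray over 5 cells = 2539  → 0.7065
row 5: Σ corner-gray over 5 cells = 3119  → 0.8679
row 6: Σ corner-gray over 5 cells = 3178  → 0.8843
row 7: Σ corner-gray over 5 cells = 3033  → 0.8440
row 8: Σ corner-gray over 5 cells = 3104  → 0.8638
row 9: Σ corner-gray over 5 cells = 3132  → 0.8715
row 10: Σ corner-gray over 5 cells = 2827  → 0.7867
row 11: Σ corner-gray over 5 cells = 2406  → 0.6695
Σ rows: total corner-gray = 34044  → 9.4735 mm³

9.473


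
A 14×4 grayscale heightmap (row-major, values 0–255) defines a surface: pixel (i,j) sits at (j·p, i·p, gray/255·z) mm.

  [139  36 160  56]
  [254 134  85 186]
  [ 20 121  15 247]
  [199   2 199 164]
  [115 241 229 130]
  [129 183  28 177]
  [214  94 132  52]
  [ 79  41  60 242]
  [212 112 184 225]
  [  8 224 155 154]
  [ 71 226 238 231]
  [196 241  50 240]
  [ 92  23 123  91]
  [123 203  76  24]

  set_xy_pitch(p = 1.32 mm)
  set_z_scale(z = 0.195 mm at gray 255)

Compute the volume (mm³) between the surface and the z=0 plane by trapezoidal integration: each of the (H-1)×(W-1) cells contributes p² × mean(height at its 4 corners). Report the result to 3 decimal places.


7.098

height_mm = gray/255 × 0.195; cell vol = 1.32² × mean(4 corners)
unit = 1.32² × 0.195 / (4×255) = 0.000333106 mm³ per gray-sum
row 0: Σ corner-gray over 3 cells = 1465  → 0.4880
row 1: Σ corner-gray over 3 cells = 1417  → 0.4720
row 2: Σ corner-gray over 3 cells = 1304  → 0.4344
row 3: Σ corner-gray over 3 cells = 1950  → 0.6496
row 4: Σ corner-gray over 3 cells = 1913  → 0.6372
row 5: Σ corner-gray over 3 cells = 1446  → 0.4817
row 6: Σ corner-gray over 3 cells = 1241  → 0.4134
row 7: Σ corner-gray over 3 cells = 1552  → 0.5170
row 8: Σ corner-gray over 3 cells = 1949  → 0.6492
row 9: Σ corner-gray over 3 cells = 2150  → 0.7162
row 10: Σ corner-gray over 3 cells = 2248  → 0.7488
row 11: Σ corner-gray over 3 cells = 1493  → 0.4973
row 12: Σ corner-gray over 3 cells = 1180  → 0.3931
Σ rows: total corner-gray = 21308  → 7.0978 mm³


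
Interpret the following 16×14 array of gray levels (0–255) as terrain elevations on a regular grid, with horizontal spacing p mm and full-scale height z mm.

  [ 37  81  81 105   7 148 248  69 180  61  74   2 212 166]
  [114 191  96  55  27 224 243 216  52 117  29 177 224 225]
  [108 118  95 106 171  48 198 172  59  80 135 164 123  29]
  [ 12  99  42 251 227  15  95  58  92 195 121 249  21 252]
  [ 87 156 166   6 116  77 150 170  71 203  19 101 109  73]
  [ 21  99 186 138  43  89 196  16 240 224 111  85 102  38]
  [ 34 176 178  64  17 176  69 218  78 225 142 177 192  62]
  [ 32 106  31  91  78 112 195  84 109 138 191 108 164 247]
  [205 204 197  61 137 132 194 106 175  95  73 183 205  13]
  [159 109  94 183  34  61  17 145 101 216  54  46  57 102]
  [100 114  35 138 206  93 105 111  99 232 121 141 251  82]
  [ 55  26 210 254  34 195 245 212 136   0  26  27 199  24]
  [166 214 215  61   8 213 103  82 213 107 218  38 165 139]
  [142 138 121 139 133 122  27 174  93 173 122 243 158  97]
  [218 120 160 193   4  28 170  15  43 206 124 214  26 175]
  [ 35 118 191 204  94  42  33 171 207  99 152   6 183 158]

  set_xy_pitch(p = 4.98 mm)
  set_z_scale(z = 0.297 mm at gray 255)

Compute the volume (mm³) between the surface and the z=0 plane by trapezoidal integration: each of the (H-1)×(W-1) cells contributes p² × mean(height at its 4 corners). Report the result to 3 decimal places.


height_mm = gray/255 × 0.297; cell vol = 4.98² × mean(4 corners)
unit = 4.98² × 0.297 / (4×255) = 0.00722129 mm³ per gray-sum
row 0: Σ corner-gray over 13 cells = 6380  → 46.0718
row 1: Σ corner-gray over 13 cells = 6716  → 48.4982
row 2: Σ corner-gray over 13 cells = 6269  → 45.2703
row 3: Σ corner-gray over 13 cells = 6042  → 43.6311
row 4: Σ corner-gray over 13 cells = 5965  → 43.0750
row 5: Σ corner-gray over 13 cells = 6637  → 47.9277
row 6: Σ corner-gray over 13 cells = 6613  → 47.7544
row 7: Σ corner-gray over 13 cells = 6835  → 49.3575
row 8: Σ corner-gray over 13 cells = 6237  → 45.0392
row 9: Σ corner-gray over 13 cells = 5969  → 43.1039
row 10: Σ corner-gray over 13 cells = 6681  → 48.2455
row 11: Σ corner-gray over 13 cells = 6786  → 49.0037
row 12: Σ corner-gray over 13 cells = 7104  → 51.3001
row 13: Σ corner-gray over 13 cells = 6524  → 47.1117
row 14: Σ corner-gray over 13 cells = 6192  → 44.7142
Σ rows: total corner-gray = 96950  → 700.1044 mm³

700.104


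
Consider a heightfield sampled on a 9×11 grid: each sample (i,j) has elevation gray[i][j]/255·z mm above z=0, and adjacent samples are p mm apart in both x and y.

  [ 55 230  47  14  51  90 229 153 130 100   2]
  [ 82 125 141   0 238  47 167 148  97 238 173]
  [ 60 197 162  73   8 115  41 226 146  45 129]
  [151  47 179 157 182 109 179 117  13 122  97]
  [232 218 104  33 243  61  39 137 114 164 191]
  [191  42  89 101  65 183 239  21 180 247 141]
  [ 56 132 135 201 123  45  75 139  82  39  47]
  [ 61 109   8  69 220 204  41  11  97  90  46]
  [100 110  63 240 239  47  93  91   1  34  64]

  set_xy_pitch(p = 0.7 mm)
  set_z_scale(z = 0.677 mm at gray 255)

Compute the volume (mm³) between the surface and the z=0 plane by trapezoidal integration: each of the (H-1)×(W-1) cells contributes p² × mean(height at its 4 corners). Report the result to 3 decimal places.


height_mm = gray/255 × 0.677; cell vol = 0.7² × mean(4 corners)
unit = 0.7² × 0.677 / (4×255) = 0.000325225 mm³ per gray-sum
row 0: Σ corner-gray over 10 cells = 4802  → 1.5617
row 1: Σ corner-gray over 10 cells = 4872  → 1.5845
row 2: Σ corner-gray over 10 cells = 4673  → 1.5198
row 3: Σ corner-gray over 10 cells = 5107  → 1.6609
row 4: Σ corner-gray over 10 cells = 5315  → 1.7286
row 5: Σ corner-gray over 10 cells = 4711  → 1.5321
row 6: Σ corner-gray over 10 cells = 3850  → 1.2521
row 7: Σ corner-gray over 10 cells = 3805  → 1.2375
Σ rows: total corner-gray = 37135  → 12.0772 mm³

12.077


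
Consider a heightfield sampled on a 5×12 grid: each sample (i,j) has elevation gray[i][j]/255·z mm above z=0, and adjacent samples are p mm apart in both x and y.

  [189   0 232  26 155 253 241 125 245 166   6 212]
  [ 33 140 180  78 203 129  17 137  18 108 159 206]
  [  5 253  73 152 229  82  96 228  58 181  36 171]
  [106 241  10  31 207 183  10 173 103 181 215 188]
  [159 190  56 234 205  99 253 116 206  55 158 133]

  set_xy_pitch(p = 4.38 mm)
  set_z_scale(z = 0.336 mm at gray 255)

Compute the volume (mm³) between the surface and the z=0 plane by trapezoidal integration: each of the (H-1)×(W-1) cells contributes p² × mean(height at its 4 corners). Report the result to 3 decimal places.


150.387

height_mm = gray/255 × 0.336; cell vol = 4.38² × mean(4 corners)
unit = 4.38² × 0.336 / (4×255) = 0.00631957 mm³ per gray-sum
row 0: Σ corner-gray over 11 cells = 5876  → 37.1338
row 1: Σ corner-gray over 11 cells = 5529  → 34.9409
row 2: Σ corner-gray over 11 cells = 5954  → 37.6267
row 3: Σ corner-gray over 11 cells = 6438  → 40.6854
Σ rows: total corner-gray = 23797  → 150.3867 mm³


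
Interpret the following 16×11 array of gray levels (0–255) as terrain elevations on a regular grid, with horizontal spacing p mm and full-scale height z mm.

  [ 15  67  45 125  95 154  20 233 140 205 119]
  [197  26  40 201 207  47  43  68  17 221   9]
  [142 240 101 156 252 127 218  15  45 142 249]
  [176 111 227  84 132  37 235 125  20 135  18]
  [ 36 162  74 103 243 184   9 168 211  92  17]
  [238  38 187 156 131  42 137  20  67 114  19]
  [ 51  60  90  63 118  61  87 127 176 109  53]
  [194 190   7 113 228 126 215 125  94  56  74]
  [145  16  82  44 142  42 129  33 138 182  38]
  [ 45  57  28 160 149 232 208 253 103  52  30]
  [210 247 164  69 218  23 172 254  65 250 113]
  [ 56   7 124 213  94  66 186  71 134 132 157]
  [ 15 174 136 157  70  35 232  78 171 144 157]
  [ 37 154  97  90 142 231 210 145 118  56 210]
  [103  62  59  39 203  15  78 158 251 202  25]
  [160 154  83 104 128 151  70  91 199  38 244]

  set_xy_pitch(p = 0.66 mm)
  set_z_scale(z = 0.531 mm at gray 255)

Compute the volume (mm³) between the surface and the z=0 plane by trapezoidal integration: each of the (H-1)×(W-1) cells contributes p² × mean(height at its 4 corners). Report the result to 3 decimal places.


16.412

height_mm = gray/255 × 0.531; cell vol = 0.66² × mean(4 corners)
unit = 0.66² × 0.531 / (4×255) = 0.000226768 mm³ per gray-sum
row 0: Σ corner-gray over 10 cells = 4248  → 0.9633
row 1: Σ corner-gray over 10 cells = 4929  → 1.1177
row 2: Σ corner-gray over 10 cells = 5389  → 1.2221
row 3: Σ corner-gray over 10 cells = 4951  → 1.1227
row 4: Σ corner-gray over 10 cells = 4586  → 1.0400
row 5: Σ corner-gray over 10 cells = 3927  → 0.8905
row 6: Σ corner-gray over 10 cells = 4462  → 1.0118
row 7: Σ corner-gray over 10 cells = 4375  → 0.9921
row 8: Σ corner-gray over 10 cells = 4358  → 0.9883
row 9: Σ corner-gray over 10 cells = 5806  → 1.3166
row 10: Σ corner-gray over 10 cells = 5514  → 1.2504
row 11: Σ corner-gray over 10 cells = 4833  → 1.0960
row 12: Σ corner-gray over 10 cells = 5299  → 1.2016
row 13: Σ corner-gray over 10 cells = 4995  → 1.1327
row 14: Σ corner-gray over 10 cells = 4702  → 1.0663
Σ rows: total corner-gray = 72374  → 16.4121 mm³


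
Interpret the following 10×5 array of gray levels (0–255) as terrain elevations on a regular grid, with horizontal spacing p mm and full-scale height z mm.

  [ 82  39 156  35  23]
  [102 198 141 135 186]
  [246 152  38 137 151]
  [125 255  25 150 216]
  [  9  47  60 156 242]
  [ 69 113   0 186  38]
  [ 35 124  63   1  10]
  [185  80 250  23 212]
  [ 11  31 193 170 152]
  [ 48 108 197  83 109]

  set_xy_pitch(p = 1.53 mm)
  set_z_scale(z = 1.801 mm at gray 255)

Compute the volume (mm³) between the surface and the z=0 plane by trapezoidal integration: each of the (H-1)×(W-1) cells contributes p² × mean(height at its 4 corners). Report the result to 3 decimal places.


67.736

height_mm = gray/255 × 1.801; cell vol = 1.53² × mean(4 corners)
unit = 1.53² × 1.801 / (4×255) = 0.00413329 mm³ per gray-sum
row 0: Σ corner-gray over 4 cells = 1801  → 7.4441
row 1: Σ corner-gray over 4 cells = 2287  → 9.4528
row 2: Σ corner-gray over 4 cells = 2252  → 9.3082
row 3: Σ corner-gray over 4 cells = 1978  → 8.1757
row 4: Σ corner-gray over 4 cells = 1482  → 6.1255
row 5: Σ corner-gray over 4 cells = 1126  → 4.6541
row 6: Σ corner-gray over 4 cells = 1524  → 6.2991
row 7: Σ corner-gray over 4 cells = 2054  → 8.4898
row 8: Σ corner-gray over 4 cells = 1884  → 7.7871
Σ rows: total corner-gray = 16388  → 67.7364 mm³


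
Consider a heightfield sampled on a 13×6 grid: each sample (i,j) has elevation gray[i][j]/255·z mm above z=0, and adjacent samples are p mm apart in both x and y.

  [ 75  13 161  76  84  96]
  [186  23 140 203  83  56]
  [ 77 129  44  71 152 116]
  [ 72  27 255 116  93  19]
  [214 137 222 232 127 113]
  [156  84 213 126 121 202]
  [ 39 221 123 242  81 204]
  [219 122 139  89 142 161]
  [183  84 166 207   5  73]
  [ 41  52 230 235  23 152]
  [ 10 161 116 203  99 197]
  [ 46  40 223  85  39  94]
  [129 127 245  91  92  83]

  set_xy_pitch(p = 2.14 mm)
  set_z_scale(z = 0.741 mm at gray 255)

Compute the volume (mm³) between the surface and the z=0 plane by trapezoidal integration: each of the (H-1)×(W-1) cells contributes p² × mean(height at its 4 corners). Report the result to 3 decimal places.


height_mm = gray/255 × 0.741; cell vol = 2.14² × mean(4 corners)
unit = 2.14² × 0.741 / (4×255) = 0.00332694 mm³ per gray-sum
row 0: Σ corner-gray over 5 cells = 1979  → 6.5840
row 1: Σ corner-gray over 5 cells = 2125  → 7.0698
row 2: Σ corner-gray over 5 cells = 2058  → 6.8469
row 3: Σ corner-gray over 5 cells = 2836  → 9.4352
row 4: Σ corner-gray over 5 cells = 3209  → 10.6762
row 5: Σ corner-gray over 5 cells = 3023  → 10.0574
row 6: Σ corner-gray over 5 cells = 2941  → 9.7845
row 7: Σ corner-gray over 5 cells = 2544  → 8.4637
row 8: Σ corner-gray over 5 cells = 2453  → 8.1610
row 9: Σ corner-gray over 5 cells = 2638  → 8.7765
row 10: Σ corner-gray over 5 cells = 2279  → 7.5821
row 11: Σ corner-gray over 5 cells = 2236  → 7.4390
Σ rows: total corner-gray = 30321  → 100.8763 mm³

100.876


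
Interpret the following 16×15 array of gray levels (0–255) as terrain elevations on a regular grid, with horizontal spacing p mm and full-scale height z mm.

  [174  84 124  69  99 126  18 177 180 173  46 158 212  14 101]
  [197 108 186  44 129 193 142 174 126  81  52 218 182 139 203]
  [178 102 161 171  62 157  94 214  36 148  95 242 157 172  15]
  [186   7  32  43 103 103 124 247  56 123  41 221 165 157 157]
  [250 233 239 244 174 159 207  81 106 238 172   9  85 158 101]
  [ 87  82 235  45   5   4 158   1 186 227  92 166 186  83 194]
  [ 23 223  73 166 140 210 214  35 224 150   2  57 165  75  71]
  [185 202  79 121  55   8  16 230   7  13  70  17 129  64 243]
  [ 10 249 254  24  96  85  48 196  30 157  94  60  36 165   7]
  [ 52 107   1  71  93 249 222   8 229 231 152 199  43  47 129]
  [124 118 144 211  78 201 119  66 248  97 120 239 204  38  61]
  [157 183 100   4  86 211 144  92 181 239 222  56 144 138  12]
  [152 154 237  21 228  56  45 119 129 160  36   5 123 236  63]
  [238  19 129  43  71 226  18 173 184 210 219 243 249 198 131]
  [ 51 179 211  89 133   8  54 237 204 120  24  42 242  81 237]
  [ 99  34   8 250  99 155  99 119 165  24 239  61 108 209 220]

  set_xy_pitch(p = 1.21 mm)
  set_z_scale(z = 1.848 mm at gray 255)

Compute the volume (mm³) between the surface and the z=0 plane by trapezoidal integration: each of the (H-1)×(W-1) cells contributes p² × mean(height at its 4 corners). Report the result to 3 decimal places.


283.739

height_mm = gray/255 × 1.848; cell vol = 1.21² × mean(4 corners)
unit = 1.21² × 1.848 / (4×255) = 0.0026526 mm³ per gray-sum
row 0: Σ corner-gray over 14 cells = 7183  → 19.0537
row 1: Σ corner-gray over 14 cells = 7763  → 20.5922
row 2: Σ corner-gray over 14 cells = 7002  → 18.5735
row 3: Σ corner-gray over 14 cells = 7748  → 20.5524
row 4: Σ corner-gray over 14 cells = 7782  → 20.6426
row 5: Σ corner-gray over 14 cells = 6783  → 17.9926
row 6: Σ corner-gray over 14 cells = 6012  → 15.9475
row 7: Σ corner-gray over 14 cells = 5455  → 14.4700
row 8: Σ corner-gray over 14 cells = 6490  → 17.2154
row 9: Σ corner-gray over 14 cells = 7436  → 19.7248
row 10: Σ corner-gray over 14 cells = 7720  → 20.4781
row 11: Σ corner-gray over 14 cells = 7082  → 18.7857
row 12: Σ corner-gray over 14 cells = 7646  → 20.2818
row 13: Σ corner-gray over 14 cells = 7869  → 20.8733
row 14: Σ corner-gray over 14 cells = 6995  → 18.5550
Σ rows: total corner-gray = 106966  → 283.7385 mm³


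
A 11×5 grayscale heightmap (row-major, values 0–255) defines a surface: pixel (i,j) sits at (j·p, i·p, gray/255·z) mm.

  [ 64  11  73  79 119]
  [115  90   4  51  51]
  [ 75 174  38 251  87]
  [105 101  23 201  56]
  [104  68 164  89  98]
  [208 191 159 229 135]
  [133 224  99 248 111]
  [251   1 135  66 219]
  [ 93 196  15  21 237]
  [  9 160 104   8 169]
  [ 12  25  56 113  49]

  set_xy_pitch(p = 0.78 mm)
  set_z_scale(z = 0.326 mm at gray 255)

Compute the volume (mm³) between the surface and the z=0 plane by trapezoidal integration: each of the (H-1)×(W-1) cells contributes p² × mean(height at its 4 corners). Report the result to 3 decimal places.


3.483

height_mm = gray/255 × 0.326; cell vol = 0.78² × mean(4 corners)
unit = 0.78² × 0.326 / (4×255) = 0.000194449 mm³ per gray-sum
row 0: Σ corner-gray over 4 cells = 965  → 0.1876
row 1: Σ corner-gray over 4 cells = 1544  → 0.3002
row 2: Σ corner-gray over 4 cells = 1899  → 0.3693
row 3: Σ corner-gray over 4 cells = 1655  → 0.3218
row 4: Σ corner-gray over 4 cells = 2345  → 0.4560
row 5: Σ corner-gray over 4 cells = 2887  → 0.5614
row 6: Σ corner-gray over 4 cells = 2260  → 0.4395
row 7: Σ corner-gray over 4 cells = 1668  → 0.3243
row 8: Σ corner-gray over 4 cells = 1516  → 0.2948
row 9: Σ corner-gray over 4 cells = 1171  → 0.2277
Σ rows: total corner-gray = 17910  → 3.4826 mm³


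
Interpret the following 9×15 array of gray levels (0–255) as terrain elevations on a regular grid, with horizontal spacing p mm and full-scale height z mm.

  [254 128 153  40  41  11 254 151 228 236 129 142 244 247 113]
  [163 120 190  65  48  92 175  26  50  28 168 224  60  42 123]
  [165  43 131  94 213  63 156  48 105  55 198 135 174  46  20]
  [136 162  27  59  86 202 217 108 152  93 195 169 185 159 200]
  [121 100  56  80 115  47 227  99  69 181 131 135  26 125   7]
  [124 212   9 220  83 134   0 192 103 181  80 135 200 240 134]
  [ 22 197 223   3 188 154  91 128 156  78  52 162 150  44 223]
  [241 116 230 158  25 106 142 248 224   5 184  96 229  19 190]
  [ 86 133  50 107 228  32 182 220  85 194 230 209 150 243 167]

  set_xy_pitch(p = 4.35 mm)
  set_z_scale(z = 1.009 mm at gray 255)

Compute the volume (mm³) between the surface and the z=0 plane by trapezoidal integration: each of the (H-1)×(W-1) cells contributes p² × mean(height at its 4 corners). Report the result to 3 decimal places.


height_mm = gray/255 × 1.009; cell vol = 4.35² × mean(4 corners)
unit = 4.35² × 1.009 / (4×255) = 0.0187184 mm³ per gray-sum
row 0: Σ corner-gray over 14 cells = 7237  → 135.4653
row 1: Σ corner-gray over 14 cells = 5969  → 111.7303
row 2: Σ corner-gray over 14 cells = 7071  → 132.3580
row 3: Σ corner-gray over 14 cells = 6874  → 128.6705
row 4: Σ corner-gray over 14 cells = 6746  → 126.2746
row 5: Σ corner-gray over 14 cells = 7333  → 137.2623
row 6: Σ corner-gray over 14 cells = 7492  → 140.2385
row 7: Σ corner-gray over 14 cells = 8374  → 156.7482
Σ rows: total corner-gray = 57096  → 1068.7477 mm³

1068.748


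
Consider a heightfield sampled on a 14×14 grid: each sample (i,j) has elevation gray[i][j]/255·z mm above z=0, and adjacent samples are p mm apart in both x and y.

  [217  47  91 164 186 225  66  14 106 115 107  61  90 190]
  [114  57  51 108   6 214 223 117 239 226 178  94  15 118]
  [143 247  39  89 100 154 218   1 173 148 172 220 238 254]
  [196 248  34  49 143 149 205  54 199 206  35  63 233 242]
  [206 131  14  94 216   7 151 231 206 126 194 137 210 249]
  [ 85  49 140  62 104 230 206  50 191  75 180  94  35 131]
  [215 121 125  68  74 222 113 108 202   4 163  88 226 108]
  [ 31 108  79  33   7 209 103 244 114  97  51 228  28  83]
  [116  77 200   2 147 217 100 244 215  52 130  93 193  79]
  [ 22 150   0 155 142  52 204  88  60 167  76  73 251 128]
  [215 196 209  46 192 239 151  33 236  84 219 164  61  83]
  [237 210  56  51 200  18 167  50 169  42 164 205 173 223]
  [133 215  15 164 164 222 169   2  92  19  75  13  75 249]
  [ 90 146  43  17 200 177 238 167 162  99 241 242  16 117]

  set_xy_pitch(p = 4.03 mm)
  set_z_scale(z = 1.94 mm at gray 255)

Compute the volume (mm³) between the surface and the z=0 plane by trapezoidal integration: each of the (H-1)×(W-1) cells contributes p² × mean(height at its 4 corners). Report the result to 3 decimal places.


height_mm = gray/255 × 1.94; cell vol = 4.03² × mean(4 corners)
unit = 4.03² × 1.94 / (4×255) = 0.0308896 mm³ per gray-sum
row 0: Σ corner-gray over 13 cells = 6239  → 192.7199
row 1: Σ corner-gray over 13 cells = 7283  → 224.9686
row 2: Σ corner-gray over 13 cells = 7669  → 236.8920
row 3: Σ corner-gray over 13 cells = 7563  → 233.6177
row 4: Σ corner-gray over 13 cells = 6937  → 214.2808
row 5: Σ corner-gray over 13 cells = 6399  → 197.6623
row 6: Σ corner-gray over 13 cells = 6067  → 187.4069
row 7: Σ corner-gray over 13 cells = 6251  → 193.0906
row 8: Σ corner-gray over 13 cells = 6521  → 201.4308
row 9: Σ corner-gray over 13 cells = 6944  → 214.4971
row 10: Σ corner-gray over 13 cells = 7428  → 229.4476
row 11: Σ corner-gray over 13 cells = 6302  → 194.6660
row 12: Σ corner-gray over 13 cells = 6535  → 201.8632
Σ rows: total corner-gray = 88138  → 2722.5436 mm³

2722.544


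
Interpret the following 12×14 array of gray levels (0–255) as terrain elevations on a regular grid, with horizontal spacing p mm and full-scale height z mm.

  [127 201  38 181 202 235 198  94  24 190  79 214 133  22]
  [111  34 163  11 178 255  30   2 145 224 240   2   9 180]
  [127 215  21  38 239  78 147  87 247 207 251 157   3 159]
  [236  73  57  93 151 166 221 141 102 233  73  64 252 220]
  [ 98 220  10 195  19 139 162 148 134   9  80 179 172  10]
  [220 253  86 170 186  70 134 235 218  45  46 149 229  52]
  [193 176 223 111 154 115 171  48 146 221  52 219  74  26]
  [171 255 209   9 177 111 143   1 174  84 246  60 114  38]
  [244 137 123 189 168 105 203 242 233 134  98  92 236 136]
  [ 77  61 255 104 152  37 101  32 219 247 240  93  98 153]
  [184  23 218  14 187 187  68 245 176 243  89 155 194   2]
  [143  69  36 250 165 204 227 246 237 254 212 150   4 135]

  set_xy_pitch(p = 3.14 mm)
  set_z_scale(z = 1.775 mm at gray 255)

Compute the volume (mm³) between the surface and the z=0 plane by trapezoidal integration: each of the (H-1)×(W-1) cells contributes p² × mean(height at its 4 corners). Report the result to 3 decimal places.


1368.133

height_mm = gray/255 × 1.775; cell vol = 3.14² × mean(4 corners)
unit = 3.14² × 1.775 / (4×255) = 0.0171576 mm³ per gray-sum
row 0: Σ corner-gray over 13 cells = 6604  → 113.3090
row 1: Σ corner-gray over 13 cells = 6543  → 112.2624
row 2: Σ corner-gray over 13 cells = 7374  → 126.5204
row 3: Σ corner-gray over 13 cells = 6750  → 115.8141
row 4: Σ corner-gray over 13 cells = 6956  → 119.3485
row 5: Σ corner-gray over 13 cells = 7553  → 129.5916
row 6: Σ corner-gray over 13 cells = 7014  → 120.3437
row 7: Σ corner-gray over 13 cells = 7675  → 131.6849
row 8: Σ corner-gray over 13 cells = 7808  → 133.9668
row 9: Σ corner-gray over 13 cells = 7292  → 125.1135
row 10: Σ corner-gray over 13 cells = 8170  → 140.1779
Σ rows: total corner-gray = 79739  → 1368.1328 mm³


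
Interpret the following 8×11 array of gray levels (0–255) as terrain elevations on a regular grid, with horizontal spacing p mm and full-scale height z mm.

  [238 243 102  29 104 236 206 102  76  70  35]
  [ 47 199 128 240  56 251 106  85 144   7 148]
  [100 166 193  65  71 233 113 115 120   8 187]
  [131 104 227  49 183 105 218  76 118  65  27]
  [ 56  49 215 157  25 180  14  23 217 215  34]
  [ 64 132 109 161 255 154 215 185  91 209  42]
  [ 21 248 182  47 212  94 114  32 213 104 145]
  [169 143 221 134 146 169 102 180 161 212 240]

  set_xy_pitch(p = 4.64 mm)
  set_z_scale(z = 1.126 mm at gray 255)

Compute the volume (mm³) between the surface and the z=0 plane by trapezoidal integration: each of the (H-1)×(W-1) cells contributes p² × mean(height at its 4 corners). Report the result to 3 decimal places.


height_mm = gray/255 × 1.126; cell vol = 4.64² × mean(4 corners)
unit = 4.64² × 1.126 / (4×255) = 0.023767 mm³ per gray-sum
row 0: Σ corner-gray over 10 cells = 5236  → 124.4440
row 1: Σ corner-gray over 10 cells = 5082  → 120.7838
row 2: Σ corner-gray over 10 cells = 4903  → 116.5296
row 3: Σ corner-gray over 10 cells = 4728  → 112.3703
row 4: Σ corner-gray over 10 cells = 5408  → 128.5319
row 5: Σ corner-gray over 10 cells = 5786  → 137.5158
row 6: Σ corner-gray over 10 cells = 6003  → 142.6732
Σ rows: total corner-gray = 37146  → 882.8486 mm³

882.849


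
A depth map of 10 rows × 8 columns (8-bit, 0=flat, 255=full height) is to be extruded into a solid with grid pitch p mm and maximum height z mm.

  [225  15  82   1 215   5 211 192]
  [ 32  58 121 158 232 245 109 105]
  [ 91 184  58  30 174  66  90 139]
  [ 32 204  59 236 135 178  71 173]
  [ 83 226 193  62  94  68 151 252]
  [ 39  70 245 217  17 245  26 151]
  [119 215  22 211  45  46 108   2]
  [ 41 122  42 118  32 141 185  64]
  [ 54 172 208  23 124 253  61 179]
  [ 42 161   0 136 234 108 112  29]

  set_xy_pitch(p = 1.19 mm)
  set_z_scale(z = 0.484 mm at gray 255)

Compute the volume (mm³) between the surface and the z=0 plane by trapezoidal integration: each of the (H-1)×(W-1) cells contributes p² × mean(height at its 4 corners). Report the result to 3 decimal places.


height_mm = gray/255 × 0.484; cell vol = 1.19² × mean(4 corners)
unit = 1.19² × 0.484 / (4×255) = 0.000671953 mm³ per gray-sum
row 0: Σ corner-gray over 7 cells = 3458  → 2.3236
row 1: Σ corner-gray over 7 cells = 3417  → 2.2961
row 2: Σ corner-gray over 7 cells = 3405  → 2.2880
row 3: Σ corner-gray over 7 cells = 3894  → 2.6166
row 4: Σ corner-gray over 7 cells = 3753  → 2.5218
row 5: Σ corner-gray over 7 cells = 3245  → 2.1805
row 6: Σ corner-gray over 7 cells = 2800  → 1.8815
row 7: Σ corner-gray over 7 cells = 3300  → 2.2174
row 8: Σ corner-gray over 7 cells = 3488  → 2.3438
Σ rows: total corner-gray = 30760  → 20.6693 mm³

20.669


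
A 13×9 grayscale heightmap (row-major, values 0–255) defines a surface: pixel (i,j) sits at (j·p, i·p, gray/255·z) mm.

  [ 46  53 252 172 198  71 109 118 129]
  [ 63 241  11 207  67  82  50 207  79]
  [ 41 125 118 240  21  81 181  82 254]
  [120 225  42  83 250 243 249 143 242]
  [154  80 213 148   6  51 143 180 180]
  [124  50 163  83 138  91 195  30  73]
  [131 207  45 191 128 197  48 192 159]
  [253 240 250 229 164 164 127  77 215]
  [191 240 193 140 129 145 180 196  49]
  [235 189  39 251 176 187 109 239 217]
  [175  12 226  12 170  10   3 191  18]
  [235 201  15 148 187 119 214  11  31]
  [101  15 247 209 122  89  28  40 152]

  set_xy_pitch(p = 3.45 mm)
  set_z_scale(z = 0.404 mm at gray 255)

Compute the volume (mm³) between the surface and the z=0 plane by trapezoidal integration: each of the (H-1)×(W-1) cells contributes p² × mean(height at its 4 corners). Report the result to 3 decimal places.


height_mm = gray/255 × 0.404; cell vol = 3.45² × mean(4 corners)
unit = 3.45² × 0.404 / (4×255) = 0.00471432 mm³ per gray-sum
row 0: Σ corner-gray over 8 cells = 3993  → 18.8243
row 1: Σ corner-gray over 8 cells = 3863  → 18.2114
row 2: Σ corner-gray over 8 cells = 4823  → 22.7372
row 3: Σ corner-gray over 8 cells = 4808  → 22.6665
row 4: Σ corner-gray over 8 cells = 3673  → 17.3157
row 5: Σ corner-gray over 8 cells = 4003  → 18.8714
row 6: Σ corner-gray over 8 cells = 5276  → 24.8728
row 7: Σ corner-gray over 8 cells = 5656  → 26.6642
row 8: Σ corner-gray over 8 cells = 5518  → 26.0136
row 9: Σ corner-gray over 8 cells = 4273  → 20.1443
row 10: Σ corner-gray over 8 cells = 3497  → 16.4860
row 11: Σ corner-gray over 8 cells = 3809  → 17.9569
Σ rows: total corner-gray = 53192  → 250.7643 mm³

250.764


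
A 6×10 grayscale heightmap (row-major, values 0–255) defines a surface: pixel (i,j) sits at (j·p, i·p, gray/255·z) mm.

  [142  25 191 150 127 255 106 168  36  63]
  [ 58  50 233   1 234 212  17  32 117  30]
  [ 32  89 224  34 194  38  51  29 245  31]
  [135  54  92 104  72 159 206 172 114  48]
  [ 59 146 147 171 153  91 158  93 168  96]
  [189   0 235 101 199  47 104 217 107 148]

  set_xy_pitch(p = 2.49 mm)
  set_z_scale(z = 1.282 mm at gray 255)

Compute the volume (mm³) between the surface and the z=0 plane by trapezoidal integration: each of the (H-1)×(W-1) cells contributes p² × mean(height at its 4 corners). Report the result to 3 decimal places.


height_mm = gray/255 × 1.282; cell vol = 2.49² × mean(4 corners)
unit = 2.49² × 1.282 / (4×255) = 0.00779267 mm³ per gray-sum
row 0: Σ corner-gray over 9 cells = 4201  → 32.7370
row 1: Σ corner-gray over 9 cells = 3751  → 29.2303
row 2: Σ corner-gray over 9 cells = 4000  → 31.1707
row 3: Σ corner-gray over 9 cells = 4538  → 35.3632
row 4: Σ corner-gray over 9 cells = 4766  → 37.1399
Σ rows: total corner-gray = 21256  → 165.6411 mm³

165.641


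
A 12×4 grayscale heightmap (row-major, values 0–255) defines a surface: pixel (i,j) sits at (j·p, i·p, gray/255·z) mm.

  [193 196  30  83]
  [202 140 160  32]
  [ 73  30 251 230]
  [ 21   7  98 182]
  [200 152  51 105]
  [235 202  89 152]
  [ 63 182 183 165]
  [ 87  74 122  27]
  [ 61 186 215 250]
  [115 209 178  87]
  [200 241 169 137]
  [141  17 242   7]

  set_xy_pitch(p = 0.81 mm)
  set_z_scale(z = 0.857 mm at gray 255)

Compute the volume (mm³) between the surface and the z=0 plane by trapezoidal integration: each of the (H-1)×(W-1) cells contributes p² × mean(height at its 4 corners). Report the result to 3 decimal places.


10.142

height_mm = gray/255 × 0.857; cell vol = 0.81² × mean(4 corners)
unit = 0.81² × 0.857 / (4×255) = 0.000551253 mm³ per gray-sum
row 0: Σ corner-gray over 3 cells = 1562  → 0.8611
row 1: Σ corner-gray over 3 cells = 1699  → 0.9366
row 2: Σ corner-gray over 3 cells = 1278  → 0.7045
row 3: Σ corner-gray over 3 cells = 1124  → 0.6196
row 4: Σ corner-gray over 3 cells = 1680  → 0.9261
row 5: Σ corner-gray over 3 cells = 1927  → 1.0623
row 6: Σ corner-gray over 3 cells = 1464  → 0.8070
row 7: Σ corner-gray over 3 cells = 1619  → 0.8925
row 8: Σ corner-gray over 3 cells = 2089  → 1.1516
row 9: Σ corner-gray over 3 cells = 2133  → 1.1758
row 10: Σ corner-gray over 3 cells = 1823  → 1.0049
Σ rows: total corner-gray = 18398  → 10.1419 mm³


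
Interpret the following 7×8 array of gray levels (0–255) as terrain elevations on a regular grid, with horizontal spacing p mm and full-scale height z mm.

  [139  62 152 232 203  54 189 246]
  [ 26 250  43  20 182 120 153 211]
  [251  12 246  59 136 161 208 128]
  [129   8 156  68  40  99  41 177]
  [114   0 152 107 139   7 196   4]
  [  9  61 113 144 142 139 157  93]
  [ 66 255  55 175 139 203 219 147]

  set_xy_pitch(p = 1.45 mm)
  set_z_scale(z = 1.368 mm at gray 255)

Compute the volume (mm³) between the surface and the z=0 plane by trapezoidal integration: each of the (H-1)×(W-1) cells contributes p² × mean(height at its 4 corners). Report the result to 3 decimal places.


height_mm = gray/255 × 1.368; cell vol = 1.45² × mean(4 corners)
unit = 1.45² × 1.368 / (4×255) = 0.00281982 mm³ per gray-sum
row 0: Σ corner-gray over 7 cells = 3942  → 11.1157
row 1: Σ corner-gray over 7 cells = 3796  → 10.7041
row 2: Σ corner-gray over 7 cells = 3153  → 8.8909
row 3: Σ corner-gray over 7 cells = 2450  → 6.9086
row 4: Σ corner-gray over 7 cells = 2934  → 8.2734
row 5: Σ corner-gray over 7 cells = 3919  → 11.0509
Σ rows: total corner-gray = 20194  → 56.9435 mm³

56.944


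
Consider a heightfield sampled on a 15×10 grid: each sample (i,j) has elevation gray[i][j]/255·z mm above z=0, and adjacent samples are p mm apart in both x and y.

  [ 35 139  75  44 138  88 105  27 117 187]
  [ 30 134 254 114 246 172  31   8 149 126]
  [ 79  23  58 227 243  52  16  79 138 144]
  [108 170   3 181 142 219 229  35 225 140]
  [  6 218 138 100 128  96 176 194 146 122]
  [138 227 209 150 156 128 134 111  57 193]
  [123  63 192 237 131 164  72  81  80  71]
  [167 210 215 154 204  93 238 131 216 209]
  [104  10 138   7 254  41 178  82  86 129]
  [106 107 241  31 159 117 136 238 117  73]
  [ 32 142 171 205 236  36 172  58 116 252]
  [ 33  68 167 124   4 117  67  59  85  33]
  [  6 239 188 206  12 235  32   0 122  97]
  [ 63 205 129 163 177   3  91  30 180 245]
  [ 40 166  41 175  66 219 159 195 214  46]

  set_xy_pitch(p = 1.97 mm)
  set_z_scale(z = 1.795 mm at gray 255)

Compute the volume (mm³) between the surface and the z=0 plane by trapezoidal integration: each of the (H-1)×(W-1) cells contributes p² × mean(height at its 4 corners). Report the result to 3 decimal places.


height_mm = gray/255 × 1.795; cell vol = 1.97² × mean(4 corners)
unit = 1.97² × 1.795 / (4×255) = 0.00682962 mm³ per gray-sum
row 0: Σ corner-gray over 9 cells = 4060  → 27.7283
row 1: Σ corner-gray over 9 cells = 4267  → 29.1420
row 2: Σ corner-gray over 9 cells = 4551  → 31.0816
row 3: Σ corner-gray over 9 cells = 5176  → 35.3501
row 4: Σ corner-gray over 9 cells = 5195  → 35.4799
row 5: Σ corner-gray over 9 cells = 4909  → 33.5266
row 6: Σ corner-gray over 9 cells = 5532  → 37.7815
row 7: Σ corner-gray over 9 cells = 5123  → 34.9882
row 8: Σ corner-gray over 9 cells = 4296  → 29.3401
row 9: Σ corner-gray over 9 cells = 5027  → 34.3325
row 10: Σ corner-gray over 9 cells = 4004  → 27.3458
row 11: Σ corner-gray over 9 cells = 3619  → 24.7164
row 12: Σ corner-gray over 9 cells = 4435  → 30.2894
row 13: Σ corner-gray over 9 cells = 4820  → 32.9188
Σ rows: total corner-gray = 65014  → 444.0211 mm³

444.021
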